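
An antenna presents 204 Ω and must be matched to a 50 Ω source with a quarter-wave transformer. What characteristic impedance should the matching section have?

Z_qwt ≈ 101 Ω

Z_qwt = √(Z_0·R_L) = √(50 × 204) = √10200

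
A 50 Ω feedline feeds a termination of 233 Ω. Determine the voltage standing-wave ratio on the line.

For a purely resistive load, VSWR = R_L/Z_0 or Z_0/R_L (whichever > 1) = 233/50

VSWR ≈ 4.66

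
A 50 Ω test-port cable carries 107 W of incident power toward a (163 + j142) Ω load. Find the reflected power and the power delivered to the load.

P_reflected ≈ 53.8 W; P_delivered ≈ 53.2 W

|Γ| = |(113 + j142)/(213 + j142)| = 0.709
|Γ|² = 0.503
P_refl = |Γ|²·P_inc = 53.8 W, P_del = (1 − |Γ|²)·P_inc = 53.2 W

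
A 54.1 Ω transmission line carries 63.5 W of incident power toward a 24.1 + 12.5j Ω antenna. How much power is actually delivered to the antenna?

|Γ| = |(-30 + j12.5)/(78.2 + j12.5)| = 0.41
|Γ|² = 0.168
P_refl = |Γ|²·P_inc = 10.7 W, P_del = (1 − |Γ|²)·P_inc = 52.8 W

P_delivered ≈ 52.8 W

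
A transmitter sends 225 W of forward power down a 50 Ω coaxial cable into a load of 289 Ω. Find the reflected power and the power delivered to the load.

Γ = (289 − 50)/(289 + 50) = 0.705
|Γ|² = 0.497
P_refl = |Γ|²·P_inc = 112 W, P_del = (1 − |Γ|²)·P_inc = 113 W

P_reflected ≈ 112 W; P_delivered ≈ 113 W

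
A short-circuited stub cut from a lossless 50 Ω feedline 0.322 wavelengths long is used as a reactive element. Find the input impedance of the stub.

βl = 2π × 0.322 = 116°
tan(βl) = -2.06
For a short-circuited stub, Z_in = jZ_0·tan(βl)

Z_in ≈ −j103 Ω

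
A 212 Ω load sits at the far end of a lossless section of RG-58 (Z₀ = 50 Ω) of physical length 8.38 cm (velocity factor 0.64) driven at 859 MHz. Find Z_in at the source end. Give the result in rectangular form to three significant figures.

Z_in ≈ 22.3 + j44.7 Ω

λ = v/f = 0.64·c / 859 MHz = 0.224 m
βl = 2π·l/λ = 2π × 0.375 = 135°
tan(βl) = tan(135°) = -1
Z_in = Z_0·(Z_L + jZ_0·tanβl)/(Z_0 + jZ_L·tanβl)
     = 50·(212 − j50.1)/(50 − j212)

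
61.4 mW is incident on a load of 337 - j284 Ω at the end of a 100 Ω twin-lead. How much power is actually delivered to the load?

|Γ| = |(237 − j284)/(437 − j284)| = 0.71
|Γ|² = 0.504
P_refl = |Γ|²·P_inc = 30.9 mW, P_del = (1 − |Γ|²)·P_inc = 30.5 mW

P_delivered ≈ 30.5 mW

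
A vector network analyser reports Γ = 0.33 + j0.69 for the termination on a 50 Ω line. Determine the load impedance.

Z_L ≈ 22.4 + j74.6 Ω

Z_L = Z_0·(1 + Γ)/(1 − Γ) = 50·(1.33 + j0.69)/(0.67 − j0.69)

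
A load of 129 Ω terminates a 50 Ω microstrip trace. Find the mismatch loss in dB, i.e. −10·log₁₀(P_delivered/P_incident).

Γ = (129 − 50)/(129 + 50) = 0.441
|Γ|² = 0.195, so P_del/P_inc = 1 − |Γ|² = 0.805
ML = −10·log₁₀(1 − |Γ|²)

mismatch loss ≈ 0.941 dB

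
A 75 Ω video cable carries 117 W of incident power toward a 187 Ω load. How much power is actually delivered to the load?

P_delivered ≈ 95.6 W

Γ = (187 − 75)/(187 + 75) = 0.427
|Γ|² = 0.183
P_refl = |Γ|²·P_inc = 21.4 W, P_del = (1 − |Γ|²)·P_inc = 95.6 W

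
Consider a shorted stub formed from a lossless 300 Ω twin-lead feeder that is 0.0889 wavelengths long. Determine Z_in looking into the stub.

βl = 2π × 0.0889 = 32°
tan(βl) = 0.625
For a shorted stub, Z_in = jZ_0·tan(βl)

Z_in ≈ +j187 Ω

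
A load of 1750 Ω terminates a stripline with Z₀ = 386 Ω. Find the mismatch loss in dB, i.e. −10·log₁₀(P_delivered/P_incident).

Γ = (1750 − 386)/(1750 + 386) = 0.639
|Γ|² = 0.408, so P_del/P_inc = 1 − |Γ|² = 0.592
ML = −10·log₁₀(1 − |Γ|²)

mismatch loss ≈ 2.28 dB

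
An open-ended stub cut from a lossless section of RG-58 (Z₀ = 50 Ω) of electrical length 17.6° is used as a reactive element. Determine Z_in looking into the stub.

tan(βl) = 0.317
For an open-ended stub, Z_in = −jZ_0·cot(βl) = −jZ_0/tan(βl)

Z_in ≈ −j158 Ω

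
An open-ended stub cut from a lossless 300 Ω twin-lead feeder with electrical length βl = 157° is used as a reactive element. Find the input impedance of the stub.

tan(βl) = -0.424
For an open-ended stub, Z_in = −jZ_0·cot(βl) = −jZ_0/tan(βl)

Z_in ≈ +j707 Ω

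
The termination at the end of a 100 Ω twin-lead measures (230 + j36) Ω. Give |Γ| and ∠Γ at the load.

Γ ≈ 0.406 ∠ 9.25°

Γ = (Z_L − Z_0)/(Z_L + Z_0) = (130 + j36)/(330 + j36)
|Γ| = 135/332 = 0.406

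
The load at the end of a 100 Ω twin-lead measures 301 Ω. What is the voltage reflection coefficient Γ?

Γ = (Z_L − Z_0)/(Z_L + Z_0) = (301 − 100)/(301 + 100) = 201/401

Γ = 0.501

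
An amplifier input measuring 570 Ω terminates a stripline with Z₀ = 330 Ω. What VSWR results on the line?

Γ = (570 − 330)/(570 + 330) = 0.267
VSWR = (1 + 0.267)/(1 − 0.267)

VSWR ≈ 1.73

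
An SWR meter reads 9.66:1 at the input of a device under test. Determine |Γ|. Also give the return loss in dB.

|Γ| = (S − 1)/(S + 1) = (9.66 − 1)/(9.66 + 1) = 8.66/10.7
RL = −20·log₁₀|Γ| = −20·log₁₀(0.812)

|Γ| ≈ 0.812; return loss ≈ 1.8 dB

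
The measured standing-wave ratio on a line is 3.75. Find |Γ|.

|Γ| = (S − 1)/(S + 1) = (3.75 − 1)/(3.75 + 1) = 2.75/4.75

|Γ| ≈ 0.579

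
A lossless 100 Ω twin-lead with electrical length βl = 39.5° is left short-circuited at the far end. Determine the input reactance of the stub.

X_in ≈ 82.4 Ω (inductive)

tan(βl) = 0.824
For a short-circuited stub, Z_in = jZ_0·tan(βl)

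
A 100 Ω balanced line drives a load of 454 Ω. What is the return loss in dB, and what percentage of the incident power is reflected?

Γ = (454 − 100)/(454 + 100) = 0.639
RL = −20·log₁₀(0.639) = 3.89 dB
P_refl/P_inc = |Γ|² = 0.408

RL ≈ 3.89 dB; 40.8% of incident power reflected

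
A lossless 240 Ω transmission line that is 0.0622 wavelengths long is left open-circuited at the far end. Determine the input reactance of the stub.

X_in ≈ -583 Ω (capacitive)

βl = 2π × 0.0622 = 22.4°
tan(βl) = 0.412
For an open-circuited stub, Z_in = −jZ_0·cot(βl) = −jZ_0/tan(βl)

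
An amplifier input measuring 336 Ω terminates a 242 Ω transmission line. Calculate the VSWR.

VSWR ≈ 1.39

Γ = (336 − 242)/(336 + 242) = 0.163
VSWR = (1 + 0.163)/(1 − 0.163)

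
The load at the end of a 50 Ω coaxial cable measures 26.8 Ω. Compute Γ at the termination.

Γ = -0.302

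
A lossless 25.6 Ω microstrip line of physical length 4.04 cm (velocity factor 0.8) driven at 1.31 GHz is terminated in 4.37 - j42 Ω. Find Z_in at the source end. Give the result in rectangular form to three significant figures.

λ = v/f = 0.8·c / 1.31 GHz = 0.183 m
βl = 2π·l/λ = 2π × 0.221 = 79.4°
tan(βl) = tan(79.4°) = 5.34
Z_in = Z_0·(Z_L + jZ_0·tanβl)/(Z_0 + jZ_L·tanβl)
     = 25.6·(4.37 + j94.6)/(250 + j23.3)

Z_in ≈ 1.34 + j9.57 Ω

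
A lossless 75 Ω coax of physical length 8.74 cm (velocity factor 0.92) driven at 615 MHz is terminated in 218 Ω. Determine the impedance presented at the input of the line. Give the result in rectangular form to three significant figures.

λ = v/f = 0.92·c / 615 MHz = 0.449 m
βl = 2π·l/λ = 2π × 0.195 = 70.1°
tan(βl) = tan(70.1°) = 2.76
Z_in = Z_0·(Z_L + jZ_0·tanβl)/(Z_0 + jZ_L·tanβl)
     = 75·(218 + j207)/(75 + j603)

Z_in ≈ 28.7 − j23.6 Ω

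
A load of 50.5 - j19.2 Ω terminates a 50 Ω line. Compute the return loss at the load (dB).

Γ = (0.5 − j19.2)/(100.5 − j19.2), |Γ| = 0.188
RL = −20·log₁₀|Γ| = −20·log₁₀(0.188)

RL ≈ 14.5 dB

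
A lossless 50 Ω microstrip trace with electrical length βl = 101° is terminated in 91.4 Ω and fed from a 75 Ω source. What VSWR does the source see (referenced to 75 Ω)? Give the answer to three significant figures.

tan(βl) = -5.14
Z_in = Z_0·(Z_L + jZ_0·tanβl)/(Z_0 + jZ_L·tanβl) = 28.1 + j6.73 Ω
Γ_s = (Z_in − Z_s)/(Z_in + Z_s) = (-46.9 + j6.73)/(103 + j6.73), |Γ_s| = 0.459
VSWR = (1 + |Γ_s|)/(1 − |Γ_s|)

VSWR ≈ 2.7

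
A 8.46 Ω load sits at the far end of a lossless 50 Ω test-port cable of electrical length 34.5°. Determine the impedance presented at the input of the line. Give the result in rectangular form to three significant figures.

Z_in ≈ 12.3 + j32.9 Ω

tan(βl) = tan(34.5°) = 0.687
Z_in = Z_0·(Z_L + jZ_0·tanβl)/(Z_0 + jZ_L·tanβl)
     = 50·(8.46 + j34.4)/(50 + j5.81)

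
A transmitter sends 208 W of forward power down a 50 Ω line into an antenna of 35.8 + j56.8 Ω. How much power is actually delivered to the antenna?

|Γ| = |(-14.2 + j56.8)/(85.8 + j56.8)| = 0.569
|Γ|² = 0.324
P_refl = |Γ|²·P_inc = 67.3 W, P_del = (1 − |Γ|²)·P_inc = 141 W

P_delivered ≈ 141 W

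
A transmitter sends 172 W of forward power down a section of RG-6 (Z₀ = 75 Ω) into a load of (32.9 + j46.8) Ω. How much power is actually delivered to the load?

P_delivered ≈ 123 W

|Γ| = |(-42.1 + j46.8)/(107.9 + j46.8)| = 0.535
|Γ|² = 0.286
P_refl = |Γ|²·P_inc = 49.3 W, P_del = (1 − |Γ|²)·P_inc = 123 W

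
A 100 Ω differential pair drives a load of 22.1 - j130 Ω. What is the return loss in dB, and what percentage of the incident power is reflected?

Γ = (-77.9 − j130)/(122.1 − j130), |Γ| = 0.85
RL = −20·log₁₀(0.85) = 1.41 dB
P_refl/P_inc = |Γ|² = 0.722

RL ≈ 1.41 dB; 72.2% of incident power reflected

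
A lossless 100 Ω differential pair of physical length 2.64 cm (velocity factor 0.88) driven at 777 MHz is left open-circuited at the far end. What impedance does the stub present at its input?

Z_in ≈ −j188 Ω

λ = v/f = 0.88·c / 777 MHz = 0.34 m
βl = 2π·l/λ = 2π × 0.0777 = 28°
tan(βl) = 0.531
For an open-circuited stub, Z_in = −jZ_0·cot(βl) = −jZ_0/tan(βl)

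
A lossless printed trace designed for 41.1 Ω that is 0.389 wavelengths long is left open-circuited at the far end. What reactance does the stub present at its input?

βl = 2π × 0.389 = 140°
tan(βl) = -0.838
For an open-circuited stub, Z_in = −jZ_0·cot(βl) = −jZ_0/tan(βl)

X_in ≈ 49.1 Ω (inductive)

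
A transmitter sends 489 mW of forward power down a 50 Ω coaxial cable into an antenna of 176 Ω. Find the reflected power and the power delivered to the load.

Γ = (176 − 50)/(176 + 50) = 0.558
|Γ|² = 0.311
P_refl = |Γ|²·P_inc = 152 mW, P_del = (1 − |Γ|²)·P_inc = 337 mW

P_reflected ≈ 152 mW; P_delivered ≈ 337 mW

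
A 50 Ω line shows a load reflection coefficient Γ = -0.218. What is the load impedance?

Z_L ≈ 32.1 Ω

Z_L = Z_0·(1 + Γ)/(1 − Γ) = 50·(0.782)/(1.22)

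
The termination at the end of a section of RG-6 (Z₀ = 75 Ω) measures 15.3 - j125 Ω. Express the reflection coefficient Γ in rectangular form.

Γ ≈ 0.43 − j0.789

Γ = (Z_L − Z_0)/(Z_L + Z_0) = (-59.7 − j125)/(90.3 − j125)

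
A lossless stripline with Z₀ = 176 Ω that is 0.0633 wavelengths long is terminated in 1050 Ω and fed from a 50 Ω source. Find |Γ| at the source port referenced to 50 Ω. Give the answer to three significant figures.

|Γ| ≈ 0.896

βl = 2π × 0.0633 = 22.8°
tan(βl) = 0.42
Z_in = Z_0·(Z_L + jZ_0·tanβl)/(Z_0 + jZ_L·tanβl) = 170 − j351 Ω
Γ_s = (Z_in − Z_s)/(Z_in + Z_s) = (120 − j351)/(220 − j351), |Γ_s| = 0.896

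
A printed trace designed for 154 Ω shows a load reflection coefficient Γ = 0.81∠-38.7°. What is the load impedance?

Z_L = Z_0·(1 + Γ)/(1 − Γ) = 154·(1.63 − j0.506)/(0.368 + j0.506)

Z_L ≈ 135 − j398 Ω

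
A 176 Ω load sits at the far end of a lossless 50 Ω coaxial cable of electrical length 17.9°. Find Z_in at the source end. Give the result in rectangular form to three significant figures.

tan(βl) = tan(17.9°) = 0.323
Z_in = Z_0·(Z_L + jZ_0·tanβl)/(Z_0 + jZ_L·tanβl)
     = 50·(176 + j16.1)/(50 + j56.8)

Z_in ≈ 84.8 − j80.2 Ω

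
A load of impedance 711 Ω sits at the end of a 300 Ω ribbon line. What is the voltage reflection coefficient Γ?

Γ = 0.407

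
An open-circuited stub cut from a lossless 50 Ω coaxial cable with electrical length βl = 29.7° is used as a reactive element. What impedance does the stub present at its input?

Z_in ≈ −j87.7 Ω

tan(βl) = 0.57
For an open-circuited stub, Z_in = −jZ_0·cot(βl) = −jZ_0/tan(βl)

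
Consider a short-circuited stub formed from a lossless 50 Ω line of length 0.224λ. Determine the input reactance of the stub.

βl = 2π × 0.224 = 80.6°
tan(βl) = 6.07
For a short-circuited stub, Z_in = jZ_0·tan(βl)

X_in ≈ 303 Ω (inductive)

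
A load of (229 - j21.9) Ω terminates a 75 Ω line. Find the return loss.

RL ≈ 5.84 dB

Γ = (154 − j21.9)/(304 − j21.9), |Γ| = 0.51
RL = −20·log₁₀|Γ| = −20·log₁₀(0.51)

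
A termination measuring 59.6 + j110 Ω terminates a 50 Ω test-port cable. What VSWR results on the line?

Γ = (Z_L − Z_0)/(Z_L + Z_0) = (9.6 + j110)/(109.6 + j110)
|Γ| = 110/155 = 0.711
VSWR = (1 + |Γ|)/(1 − |Γ|) = 1.71/0.289

VSWR ≈ 5.92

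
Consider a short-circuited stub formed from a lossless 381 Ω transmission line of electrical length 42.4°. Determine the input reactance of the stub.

tan(βl) = 0.913
For a short-circuited stub, Z_in = jZ_0·tan(βl)

X_in ≈ 348 Ω (inductive)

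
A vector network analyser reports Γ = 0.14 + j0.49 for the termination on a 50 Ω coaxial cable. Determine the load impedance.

Z_L ≈ 37.8 + j50 Ω

Z_L = Z_0·(1 + Γ)/(1 − Γ) = 50·(1.14 + j0.49)/(0.86 − j0.49)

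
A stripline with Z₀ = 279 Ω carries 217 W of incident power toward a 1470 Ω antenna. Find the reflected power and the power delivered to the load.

P_reflected ≈ 101 W; P_delivered ≈ 116 W

Γ = (1470 − 279)/(1470 + 279) = 0.681
|Γ|² = 0.464
P_refl = |Γ|²·P_inc = 101 W, P_del = (1 − |Γ|²)·P_inc = 116 W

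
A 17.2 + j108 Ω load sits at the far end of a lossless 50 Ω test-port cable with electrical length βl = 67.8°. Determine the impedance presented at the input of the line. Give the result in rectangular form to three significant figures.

tan(βl) = tan(67.8°) = 2.45
Z_in = Z_0·(Z_L + jZ_0·tanβl)/(Z_0 + jZ_L·tanβl)
     = 50·(17.2 + j231)/(-215 + j42.1)

Z_in ≈ 6.29 − j52.5 Ω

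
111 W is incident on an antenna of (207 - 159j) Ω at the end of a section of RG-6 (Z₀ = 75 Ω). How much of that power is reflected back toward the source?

P_reflected ≈ 45.2 W

|Γ| = |(132 − j159)/(282 − j159)| = 0.638
|Γ|² = 0.407
P_refl = |Γ|²·P_inc = 45.2 W, P_del = (1 − |Γ|²)·P_inc = 65.8 W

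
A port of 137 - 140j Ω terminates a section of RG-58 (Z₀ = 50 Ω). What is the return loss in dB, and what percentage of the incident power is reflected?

RL ≈ 3.03 dB; 49.8% of incident power reflected

Γ = (87 − j140)/(187 − j140), |Γ| = 0.706
RL = −20·log₁₀(0.706) = 3.03 dB
P_refl/P_inc = |Γ|² = 0.498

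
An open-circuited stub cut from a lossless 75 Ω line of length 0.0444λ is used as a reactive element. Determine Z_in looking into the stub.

Z_in ≈ −j262 Ω

βl = 2π × 0.0444 = 16°
tan(βl) = 0.286
For an open-circuited stub, Z_in = −jZ_0·cot(βl) = −jZ_0/tan(βl)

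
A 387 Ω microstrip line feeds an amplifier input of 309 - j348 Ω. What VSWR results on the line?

VSWR ≈ 2.69

Γ = (Z_L − Z_0)/(Z_L + Z_0) = (-78 − j348)/(696 − j348)
|Γ| = 357/778 = 0.458
VSWR = (1 + |Γ|)/(1 − |Γ|) = 1.46/0.542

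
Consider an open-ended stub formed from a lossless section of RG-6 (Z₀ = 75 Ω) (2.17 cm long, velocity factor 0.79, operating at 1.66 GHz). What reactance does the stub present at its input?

λ = v/f = 0.79·c / 1.66 GHz = 0.143 m
βl = 2π·l/λ = 2π × 0.152 = 54.7°
tan(βl) = 1.41
For an open-ended stub, Z_in = −jZ_0·cot(βl) = −jZ_0/tan(βl)

X_in ≈ -53.1 Ω (capacitive)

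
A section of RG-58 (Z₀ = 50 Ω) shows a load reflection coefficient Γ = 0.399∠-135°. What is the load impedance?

Z_L ≈ 24.4 − j16.4 Ω

Z_L = Z_0·(1 + Γ)/(1 − Γ) = 50·(0.718 − j0.282)/(1.28 + j0.282)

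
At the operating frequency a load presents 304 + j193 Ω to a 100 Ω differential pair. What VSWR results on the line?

VSWR ≈ 4.37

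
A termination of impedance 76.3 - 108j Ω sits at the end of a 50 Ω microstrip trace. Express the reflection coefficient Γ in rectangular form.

Γ = (Z_L − Z_0)/(Z_L + Z_0) = (26.3 − j108)/(126.3 − j108)

Γ ≈ 0.543 − j0.391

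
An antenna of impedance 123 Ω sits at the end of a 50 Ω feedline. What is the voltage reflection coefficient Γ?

Γ = 0.422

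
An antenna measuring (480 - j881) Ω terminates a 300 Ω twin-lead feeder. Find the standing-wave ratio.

VSWR ≈ 7.48

Γ = (Z_L − Z_0)/(Z_L + Z_0) = (180 − j881)/(780 − j881)
|Γ| = 899/1180 = 0.764
VSWR = (1 + |Γ|)/(1 − |Γ|) = 1.76/0.236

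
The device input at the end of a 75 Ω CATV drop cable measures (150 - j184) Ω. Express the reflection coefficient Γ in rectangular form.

Γ = (Z_L − Z_0)/(Z_L + Z_0) = (75 − j184)/(225 − j184)

Γ ≈ 0.601 − j0.327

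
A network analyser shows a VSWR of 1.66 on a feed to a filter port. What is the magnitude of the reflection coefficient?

|Γ| ≈ 0.248

|Γ| = (S − 1)/(S + 1) = (1.66 − 1)/(1.66 + 1) = 0.66/2.66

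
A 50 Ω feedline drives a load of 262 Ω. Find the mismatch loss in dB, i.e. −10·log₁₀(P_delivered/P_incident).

Γ = (262 − 50)/(262 + 50) = 0.679
|Γ|² = 0.462, so P_del/P_inc = 1 − |Γ|² = 0.538
ML = −10·log₁₀(1 − |Γ|²)

mismatch loss ≈ 2.69 dB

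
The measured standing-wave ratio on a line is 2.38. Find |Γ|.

|Γ| = (S − 1)/(S + 1) = (2.38 − 1)/(2.38 + 1) = 1.38/3.38

|Γ| ≈ 0.408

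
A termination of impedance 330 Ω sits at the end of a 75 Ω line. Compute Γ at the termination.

Γ = 0.63

Γ = (Z_L − Z_0)/(Z_L + Z_0) = (330 − 75)/(330 + 75) = 255/405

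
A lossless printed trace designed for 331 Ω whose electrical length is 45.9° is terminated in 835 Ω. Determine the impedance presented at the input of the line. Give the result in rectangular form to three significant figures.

Z_in ≈ 222 − j236 Ω

tan(βl) = tan(45.9°) = 1.03
Z_in = Z_0·(Z_L + jZ_0·tanβl)/(Z_0 + jZ_L·tanβl)
     = 331·(835 + j342)/(331 + j862)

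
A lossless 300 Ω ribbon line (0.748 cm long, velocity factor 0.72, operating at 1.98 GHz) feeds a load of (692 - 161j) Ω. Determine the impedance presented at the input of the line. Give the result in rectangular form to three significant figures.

Z_in ≈ 313 − j285 Ω

λ = v/f = 0.72·c / 1.98 GHz = 0.109 m
βl = 2π·l/λ = 2π × 0.0686 = 24.7°
tan(βl) = tan(24.7°) = 0.46
Z_in = Z_0·(Z_L + jZ_0·tanβl)/(Z_0 + jZ_L·tanβl)
     = 300·(692 − j23.1)/(374 + j318)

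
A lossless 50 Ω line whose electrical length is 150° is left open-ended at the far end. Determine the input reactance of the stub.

tan(βl) = -0.577
For an open-ended stub, Z_in = −jZ_0·cot(βl) = −jZ_0/tan(βl)

X_in ≈ 86.6 Ω (inductive)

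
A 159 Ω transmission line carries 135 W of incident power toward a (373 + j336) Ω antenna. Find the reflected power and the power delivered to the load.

|Γ| = |(214 + j336)/(532 + j336)| = 0.633
|Γ|² = 0.401
P_refl = |Γ|²·P_inc = 54.1 W, P_del = (1 − |Γ|²)·P_inc = 80.9 W

P_reflected ≈ 54.1 W; P_delivered ≈ 80.9 W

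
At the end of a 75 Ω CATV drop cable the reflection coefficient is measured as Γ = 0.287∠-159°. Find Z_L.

Z_L ≈ 42.5 − j9.53 Ω

Z_L = Z_0·(1 + Γ)/(1 − Γ) = 75·(0.732 − j0.103)/(1.27 + j0.103)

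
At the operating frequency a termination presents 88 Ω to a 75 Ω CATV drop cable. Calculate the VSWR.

For a purely resistive load, VSWR = R_L/Z_0 or Z_0/R_L (whichever > 1) = 88/75

VSWR ≈ 1.17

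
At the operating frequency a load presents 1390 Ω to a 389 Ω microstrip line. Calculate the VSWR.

Γ = (1390 − 389)/(1390 + 389) = 0.563
VSWR = (1 + 0.563)/(1 − 0.563)

VSWR ≈ 3.57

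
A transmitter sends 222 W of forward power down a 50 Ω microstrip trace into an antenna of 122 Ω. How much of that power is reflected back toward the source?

Γ = (122 − 50)/(122 + 50) = 0.419
|Γ|² = 0.175
P_refl = |Γ|²·P_inc = 38.9 W, P_del = (1 − |Γ|²)·P_inc = 183 W

P_reflected ≈ 38.9 W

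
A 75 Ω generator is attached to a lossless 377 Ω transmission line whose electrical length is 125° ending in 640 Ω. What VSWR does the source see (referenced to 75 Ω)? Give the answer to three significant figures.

tan(βl) = -1.43
Z_in = Z_0·(Z_L + jZ_0·tanβl)/(Z_0 + jZ_L·tanβl) = 283 + j147 Ω
Γ_s = (Z_in − Z_s)/(Z_in + Z_s) = (208 + j147)/(358 + j147), |Γ_s| = 0.658
VSWR = (1 + |Γ_s|)/(1 − |Γ_s|)

VSWR ≈ 4.85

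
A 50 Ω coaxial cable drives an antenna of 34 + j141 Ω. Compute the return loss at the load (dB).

Γ = (-16 + j141)/(84 + j141), |Γ| = 0.865
RL = −20·log₁₀|Γ| = −20·log₁₀(0.865)

RL ≈ 1.26 dB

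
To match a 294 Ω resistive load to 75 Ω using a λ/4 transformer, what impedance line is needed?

Z_qwt = √(Z_0·R_L) = √(75 × 294) = √22050

Z_qwt ≈ 148 Ω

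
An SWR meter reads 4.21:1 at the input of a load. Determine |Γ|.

|Γ| = (S − 1)/(S + 1) = (4.21 − 1)/(4.21 + 1) = 3.21/5.21

|Γ| ≈ 0.616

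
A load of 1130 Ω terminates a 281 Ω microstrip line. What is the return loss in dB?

RL ≈ 4.41 dB

Γ = (1130 − 281)/(1130 + 281) = 0.602
RL = −20·log₁₀|Γ| = −20·log₁₀(0.602)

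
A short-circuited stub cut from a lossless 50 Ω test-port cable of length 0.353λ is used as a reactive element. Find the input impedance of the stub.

βl = 2π × 0.353 = 127°
tan(βl) = -1.32
For a short-circuited stub, Z_in = jZ_0·tan(βl)

Z_in ≈ −j66.2 Ω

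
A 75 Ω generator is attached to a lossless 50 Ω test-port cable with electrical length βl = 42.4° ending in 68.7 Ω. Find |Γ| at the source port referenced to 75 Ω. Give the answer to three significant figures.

tan(βl) = 0.913
Z_in = Z_0·(Z_L + jZ_0·tanβl)/(Z_0 + jZ_L·tanβl) = 48.9 − j15.7 Ω
Γ_s = (Z_in − Z_s)/(Z_in + Z_s) = (-26.1 − j15.7)/(124 − j15.7), |Γ_s| = 0.244

|Γ| ≈ 0.244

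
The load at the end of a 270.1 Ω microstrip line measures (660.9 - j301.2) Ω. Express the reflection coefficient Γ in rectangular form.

Γ = (Z_L − Z_0)/(Z_L + Z_0) = (390.8 − j301.2)/(931 − j301.2)

Γ ≈ 0.475 − j0.17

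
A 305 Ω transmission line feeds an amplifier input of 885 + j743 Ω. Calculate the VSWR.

VSWR ≈ 5.1

Γ = (Z_L − Z_0)/(Z_L + Z_0) = (580 + j743)/(1190 + j743)
|Γ| = 943/1400 = 0.672
VSWR = (1 + |Γ|)/(1 − |Γ|) = 1.67/0.328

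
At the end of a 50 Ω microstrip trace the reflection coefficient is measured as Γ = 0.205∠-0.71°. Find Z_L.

Z_L ≈ 75.8 − j0.402 Ω

Z_L = Z_0·(1 + Γ)/(1 − Γ) = 50·(1.2 − j0.00254)/(0.795 + j0.00254)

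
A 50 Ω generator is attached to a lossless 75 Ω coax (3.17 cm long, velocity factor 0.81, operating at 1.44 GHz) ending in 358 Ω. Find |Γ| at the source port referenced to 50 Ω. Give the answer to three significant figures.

λ = v/f = 0.81·c / 1.44 GHz = 0.169 m
βl = 2π·l/λ = 2π × 0.188 = 67.6°
tan(βl) = 2.43
Z_in = Z_0·(Z_L + jZ_0·tanβl)/(Z_0 + jZ_L·tanβl) = 18.2 − j29.3 Ω
Γ_s = (Z_in − Z_s)/(Z_in + Z_s) = (-31.8 − j29.3)/(68.2 − j29.3), |Γ_s| = 0.582

|Γ| ≈ 0.582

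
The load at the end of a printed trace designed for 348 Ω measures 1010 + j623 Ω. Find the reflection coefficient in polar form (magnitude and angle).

Γ ≈ 0.608 ∠ 18.6°

Γ = (Z_L − Z_0)/(Z_L + Z_0) = (662 + j623)/(1358 + j623)
|Γ| = 909/1490 = 0.608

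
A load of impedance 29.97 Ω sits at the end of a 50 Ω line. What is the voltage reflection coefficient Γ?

Γ = -0.25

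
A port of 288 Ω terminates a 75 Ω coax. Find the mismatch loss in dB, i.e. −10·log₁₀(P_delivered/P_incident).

Γ = (288 − 75)/(288 + 75) = 0.587
|Γ|² = 0.344, so P_del/P_inc = 1 − |Γ|² = 0.656
ML = −10·log₁₀(1 − |Γ|²)

mismatch loss ≈ 1.83 dB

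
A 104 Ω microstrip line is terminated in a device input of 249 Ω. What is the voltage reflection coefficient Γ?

Γ = 0.411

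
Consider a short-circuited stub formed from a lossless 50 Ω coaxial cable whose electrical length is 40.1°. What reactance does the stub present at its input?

X_in ≈ 42.1 Ω (inductive)

tan(βl) = 0.842
For a short-circuited stub, Z_in = jZ_0·tan(βl)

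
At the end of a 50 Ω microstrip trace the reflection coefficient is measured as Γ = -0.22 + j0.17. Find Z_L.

Z_L = Z_0·(1 + Γ)/(1 − Γ) = 50·(0.78 + j0.17)/(1.22 − j0.17)

Z_L ≈ 30.4 + j11.2 Ω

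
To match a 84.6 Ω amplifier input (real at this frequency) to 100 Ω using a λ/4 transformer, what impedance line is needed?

Z_qwt = √(Z_0·R_L) = √(100 × 84.6) = √8460

Z_qwt ≈ 92 Ω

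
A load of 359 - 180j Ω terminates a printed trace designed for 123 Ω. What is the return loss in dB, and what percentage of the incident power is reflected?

RL ≈ 4.78 dB; 33.3% of incident power reflected

Γ = (236 − j180)/(482 − j180), |Γ| = 0.577
RL = −20·log₁₀(0.577) = 4.78 dB
P_refl/P_inc = |Γ|² = 0.333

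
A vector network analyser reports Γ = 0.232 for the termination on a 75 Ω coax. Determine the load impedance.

Z_L ≈ 120 Ω

Z_L = Z_0·(1 + Γ)/(1 − Γ) = 75·(1.23)/(0.768)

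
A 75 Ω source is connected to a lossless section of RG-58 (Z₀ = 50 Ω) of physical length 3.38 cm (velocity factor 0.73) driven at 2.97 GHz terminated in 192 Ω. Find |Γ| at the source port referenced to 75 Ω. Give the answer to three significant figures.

|Γ| ≈ 0.473

λ = v/f = 0.73·c / 2.97 GHz = 0.0737 m
βl = 2π·l/λ = 2π × 0.458 = 165°
tan(βl) = -0.268
Z_in = Z_0·(Z_L + jZ_0·tanβl)/(Z_0 + jZ_L·tanβl) = 100 + j89.5 Ω
Γ_s = (Z_in − Z_s)/(Z_in + Z_s) = (25.1 + j89.5)/(175 + j89.5), |Γ_s| = 0.473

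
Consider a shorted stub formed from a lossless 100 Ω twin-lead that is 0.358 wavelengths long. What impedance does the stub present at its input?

Z_in ≈ −j124 Ω

βl = 2π × 0.358 = 129°
tan(βl) = -1.24
For a shorted stub, Z_in = jZ_0·tan(βl)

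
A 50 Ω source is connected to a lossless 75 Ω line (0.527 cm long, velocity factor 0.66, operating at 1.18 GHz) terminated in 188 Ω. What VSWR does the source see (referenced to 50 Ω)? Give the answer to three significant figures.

VSWR ≈ 3.69

λ = v/f = 0.66·c / 1.18 GHz = 0.168 m
βl = 2π·l/λ = 2π × 0.0314 = 11.3°
tan(βl) = 0.2
Z_in = Z_0·(Z_L + jZ_0·tanβl)/(Z_0 + jZ_L·tanβl) = 156 − j63.3 Ω
Γ_s = (Z_in − Z_s)/(Z_in + Z_s) = (106 − j63.3)/(206 − j63.3), |Γ_s| = 0.573
VSWR = (1 + |Γ_s|)/(1 − |Γ_s|)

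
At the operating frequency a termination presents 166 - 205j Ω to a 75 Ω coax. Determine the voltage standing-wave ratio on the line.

VSWR ≈ 5.87

Γ = (Z_L − Z_0)/(Z_L + Z_0) = (91 − j205)/(241 − j205)
|Γ| = 224/316 = 0.709
VSWR = (1 + |Γ|)/(1 − |Γ|) = 1.71/0.291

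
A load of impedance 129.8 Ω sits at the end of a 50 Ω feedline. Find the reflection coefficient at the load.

Γ = (Z_L − Z_0)/(Z_L + Z_0) = (129.8 − 50)/(129.8 + 50) = 79.8/179.8

Γ = 0.444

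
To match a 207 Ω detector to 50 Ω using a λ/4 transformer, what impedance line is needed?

Z_qwt = √(Z_0·R_L) = √(50 × 207) = √10350

Z_qwt ≈ 102 Ω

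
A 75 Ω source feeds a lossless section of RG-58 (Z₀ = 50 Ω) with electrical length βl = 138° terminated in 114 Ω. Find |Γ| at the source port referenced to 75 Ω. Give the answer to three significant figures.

|Γ| ≈ 0.422

tan(βl) = -0.9
Z_in = Z_0·(Z_L + jZ_0·tanβl)/(Z_0 + jZ_L·tanβl) = 39.6 + j36.2 Ω
Γ_s = (Z_in − Z_s)/(Z_in + Z_s) = (-35.4 + j36.2)/(115 + j36.2), |Γ_s| = 0.422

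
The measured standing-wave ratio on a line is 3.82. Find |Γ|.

|Γ| ≈ 0.585

|Γ| = (S − 1)/(S + 1) = (3.82 − 1)/(3.82 + 1) = 2.82/4.82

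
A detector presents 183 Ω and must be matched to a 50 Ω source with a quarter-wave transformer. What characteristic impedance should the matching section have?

Z_qwt ≈ 95.7 Ω

Z_qwt = √(Z_0·R_L) = √(50 × 183) = √9150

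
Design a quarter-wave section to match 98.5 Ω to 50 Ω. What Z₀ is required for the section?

Z_qwt = √(Z_0·R_L) = √(50 × 98.5) = √4925

Z_qwt ≈ 70.2 Ω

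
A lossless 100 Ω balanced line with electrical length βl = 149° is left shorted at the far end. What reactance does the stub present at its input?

X_in ≈ -60.1 Ω (capacitive)

tan(βl) = -0.601
For a shorted stub, Z_in = jZ_0·tan(βl)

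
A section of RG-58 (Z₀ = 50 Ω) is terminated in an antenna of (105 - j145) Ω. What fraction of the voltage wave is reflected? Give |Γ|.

Γ = (Z_L − Z_0)/(Z_L + Z_0) = (55 − j145)/(155 − j145)
|Γ| = 155/212

|Γ| ≈ 0.731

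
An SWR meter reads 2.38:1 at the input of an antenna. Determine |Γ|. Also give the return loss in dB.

|Γ| ≈ 0.408; return loss ≈ 7.78 dB

|Γ| = (S − 1)/(S + 1) = (2.38 − 1)/(2.38 + 1) = 1.38/3.38
RL = −20·log₁₀|Γ| = −20·log₁₀(0.408)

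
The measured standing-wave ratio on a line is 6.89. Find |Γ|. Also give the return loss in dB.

|Γ| = (S − 1)/(S + 1) = (6.89 − 1)/(6.89 + 1) = 5.89/7.89
RL = −20·log₁₀|Γ| = −20·log₁₀(0.747)

|Γ| ≈ 0.747; return loss ≈ 2.54 dB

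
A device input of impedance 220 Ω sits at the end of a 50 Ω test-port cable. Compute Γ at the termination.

Γ = (Z_L − Z_0)/(Z_L + Z_0) = (220 − 50)/(220 + 50) = 170/270

Γ = 0.63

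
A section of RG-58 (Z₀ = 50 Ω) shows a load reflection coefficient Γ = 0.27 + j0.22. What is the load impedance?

Z_L = Z_0·(1 + Γ)/(1 − Γ) = 50·(1.27 + j0.22)/(0.73 − j0.22)

Z_L ≈ 75.6 + j37.8 Ω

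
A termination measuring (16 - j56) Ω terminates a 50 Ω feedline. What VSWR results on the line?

VSWR ≈ 7.23

Γ = (Z_L − Z_0)/(Z_L + Z_0) = (-34 − j56)/(66 − j56)
|Γ| = 65.5/86.6 = 0.757
VSWR = (1 + |Γ|)/(1 − |Γ|) = 1.76/0.243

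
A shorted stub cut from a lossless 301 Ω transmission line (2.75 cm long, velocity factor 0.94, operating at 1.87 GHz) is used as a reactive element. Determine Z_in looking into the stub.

Z_in ≈ +j665 Ω

λ = v/f = 0.94·c / 1.87 GHz = 0.151 m
βl = 2π·l/λ = 2π × 0.182 = 65.6°
tan(βl) = 2.21
For a shorted stub, Z_in = jZ_0·tan(βl)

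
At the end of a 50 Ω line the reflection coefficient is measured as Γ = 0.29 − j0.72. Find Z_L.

Z_L ≈ 19.4 − j70.4 Ω

Z_L = Z_0·(1 + Γ)/(1 − Γ) = 50·(1.29 − j0.72)/(0.71 + j0.72)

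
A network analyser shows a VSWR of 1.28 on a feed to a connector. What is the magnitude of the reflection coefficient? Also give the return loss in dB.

|Γ| ≈ 0.123; return loss ≈ 18.2 dB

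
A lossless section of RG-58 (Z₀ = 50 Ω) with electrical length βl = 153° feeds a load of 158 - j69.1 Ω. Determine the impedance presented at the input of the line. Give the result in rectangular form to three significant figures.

tan(βl) = tan(153°) = -0.51
Z_in = Z_0·(Z_L + jZ_0·tanβl)/(Z_0 + jZ_L·tanβl)
     = 50·(158 − j94.6)/(14.8 − j80.5)

Z_in ≈ 74.3 + j84.5 Ω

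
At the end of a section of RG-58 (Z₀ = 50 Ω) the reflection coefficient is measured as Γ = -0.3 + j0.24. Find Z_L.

Z_L = Z_0·(1 + Γ)/(1 − Γ) = 50·(0.7 + j0.24)/(1.3 − j0.24)

Z_L ≈ 24.4 + j13.7 Ω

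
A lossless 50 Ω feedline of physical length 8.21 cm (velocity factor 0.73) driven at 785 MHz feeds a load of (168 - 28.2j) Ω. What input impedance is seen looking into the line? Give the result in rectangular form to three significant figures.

Z_in ≈ 16 + j15.6 Ω

λ = v/f = 0.73·c / 785 MHz = 0.279 m
βl = 2π·l/λ = 2π × 0.294 = 106°
tan(βl) = tan(106°) = -3.5
Z_in = Z_0·(Z_L + jZ_0·tanβl)/(Z_0 + jZ_L·tanβl)
     = 50·(168 − j203)/(-48.7 − j588)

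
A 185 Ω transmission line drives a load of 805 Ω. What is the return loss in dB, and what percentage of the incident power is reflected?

RL ≈ 4.06 dB; 39.2% of incident power reflected

Γ = (805 − 185)/(805 + 185) = 0.626
RL = −20·log₁₀(0.626) = 4.06 dB
P_refl/P_inc = |Γ|² = 0.392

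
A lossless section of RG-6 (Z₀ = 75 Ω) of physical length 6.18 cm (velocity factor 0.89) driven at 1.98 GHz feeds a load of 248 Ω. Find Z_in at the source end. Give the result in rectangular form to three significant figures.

λ = v/f = 0.89·c / 1.98 GHz = 0.135 m
βl = 2π·l/λ = 2π × 0.458 = 165°
tan(βl) = tan(165°) = -0.268
Z_in = Z_0·(Z_L + jZ_0·tanβl)/(Z_0 + jZ_L·tanβl)
     = 75·(248 − j20.1)/(75 − j66.5)

Z_in ≈ 149 + j112 Ω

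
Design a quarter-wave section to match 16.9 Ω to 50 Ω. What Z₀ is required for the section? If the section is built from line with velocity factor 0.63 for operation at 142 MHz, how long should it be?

Z_qwt ≈ 29.1 Ω; length ≈ 33.3 cm

Z_qwt = √(Z_0·R_L) = √(50 × 16.9) = √845
λ = 0.63·c/f = 1.33 m, so l = λ/4 = 0.333 m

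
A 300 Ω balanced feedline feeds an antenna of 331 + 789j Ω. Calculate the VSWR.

VSWR ≈ 8.16

Γ = (Z_L − Z_0)/(Z_L + Z_0) = (31 + j789)/(631 + j789)
|Γ| = 790/1010 = 0.782
VSWR = (1 + |Γ|)/(1 − |Γ|) = 1.78/0.218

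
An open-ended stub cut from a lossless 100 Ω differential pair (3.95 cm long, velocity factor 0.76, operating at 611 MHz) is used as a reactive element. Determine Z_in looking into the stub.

Z_in ≈ −j128 Ω

λ = v/f = 0.76·c / 611 MHz = 0.373 m
βl = 2π·l/λ = 2π × 0.106 = 38.1°
tan(βl) = 0.784
For an open-ended stub, Z_in = −jZ_0·cot(βl) = −jZ_0/tan(βl)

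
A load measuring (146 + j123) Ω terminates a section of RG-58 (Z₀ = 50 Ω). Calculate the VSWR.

VSWR ≈ 5.14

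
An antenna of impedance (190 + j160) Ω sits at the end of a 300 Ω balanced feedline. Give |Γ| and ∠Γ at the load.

Γ = (Z_L − Z_0)/(Z_L + Z_0) = (-110 + j160)/(490 + j160)
|Γ| = 194/515 = 0.377

Γ ≈ 0.377 ∠ 106°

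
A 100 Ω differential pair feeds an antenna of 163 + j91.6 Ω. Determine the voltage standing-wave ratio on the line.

VSWR ≈ 2.33

Γ = (Z_L − Z_0)/(Z_L + Z_0) = (63 + j91.6)/(263 + j91.6)
|Γ| = 111/278 = 0.399
VSWR = (1 + |Γ|)/(1 − |Γ|) = 1.4/0.601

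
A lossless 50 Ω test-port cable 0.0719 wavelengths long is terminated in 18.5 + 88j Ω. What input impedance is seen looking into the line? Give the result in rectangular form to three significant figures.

Z_in ≈ 427 + j244 Ω

βl = 2π × 0.0719 = 25.9°
tan(βl) = tan(25.9°) = 0.485
Z_in = Z_0·(Z_L + jZ_0·tanβl)/(Z_0 + jZ_L·tanβl)
     = 50·(18.5 + j112)/(7.3 + j8.98)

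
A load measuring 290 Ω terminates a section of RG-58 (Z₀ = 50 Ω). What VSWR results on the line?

VSWR ≈ 5.8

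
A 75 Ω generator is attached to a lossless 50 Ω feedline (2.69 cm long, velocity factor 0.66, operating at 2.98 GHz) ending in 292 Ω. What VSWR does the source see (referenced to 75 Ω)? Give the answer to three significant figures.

λ = v/f = 0.66·c / 2.98 GHz = 0.0664 m
βl = 2π·l/λ = 2π × 0.405 = 146°
tan(βl) = -0.681
Z_in = Z_0·(Z_L + jZ_0·tanβl)/(Z_0 + jZ_L·tanβl) = 25.4 + j67 Ω
Γ_s = (Z_in − Z_s)/(Z_in + Z_s) = (-49.6 + j67)/(100 + j67), |Γ_s| = 0.691
VSWR = (1 + |Γ_s|)/(1 − |Γ_s|)

VSWR ≈ 5.46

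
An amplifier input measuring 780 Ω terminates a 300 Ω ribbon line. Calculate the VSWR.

VSWR ≈ 2.6

Γ = (780 − 300)/(780 + 300) = 0.444
VSWR = (1 + 0.444)/(1 − 0.444)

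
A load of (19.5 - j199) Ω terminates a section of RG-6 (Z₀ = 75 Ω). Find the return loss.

Γ = (-55.5 − j199)/(94.5 − j199), |Γ| = 0.938
RL = −20·log₁₀|Γ| = −20·log₁₀(0.938)

RL ≈ 0.558 dB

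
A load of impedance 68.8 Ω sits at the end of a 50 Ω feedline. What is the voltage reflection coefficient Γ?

Γ = 0.158

Γ = (Z_L − Z_0)/(Z_L + Z_0) = (68.8 − 50)/(68.8 + 50) = 18.8/118.8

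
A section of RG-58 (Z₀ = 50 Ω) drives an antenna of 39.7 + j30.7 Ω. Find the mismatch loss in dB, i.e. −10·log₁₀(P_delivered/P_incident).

Γ = (-10.3 + j30.7)/(89.7 + j30.7), |Γ| = 0.342
|Γ|² = 0.117, so P_del/P_inc = 1 − |Γ|² = 0.883
ML = −10·log₁₀(1 − |Γ|²)

mismatch loss ≈ 0.539 dB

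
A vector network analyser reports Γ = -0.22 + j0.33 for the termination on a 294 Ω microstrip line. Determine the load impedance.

Z_L ≈ 155 + j121 Ω

Z_L = Z_0·(1 + Γ)/(1 − Γ) = 294·(0.78 + j0.33)/(1.22 − j0.33)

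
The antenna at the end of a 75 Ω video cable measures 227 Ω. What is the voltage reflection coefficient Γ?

Γ = 0.503

Γ = (Z_L − Z_0)/(Z_L + Z_0) = (227 − 75)/(227 + 75) = 152/302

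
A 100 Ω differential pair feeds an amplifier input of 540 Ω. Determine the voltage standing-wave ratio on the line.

VSWR ≈ 5.4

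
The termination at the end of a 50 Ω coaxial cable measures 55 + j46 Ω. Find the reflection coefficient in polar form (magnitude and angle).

Γ ≈ 0.404 ∠ 60.1°

Γ = (Z_L − Z_0)/(Z_L + Z_0) = (5 + j46)/(105 + j46)
|Γ| = 46.3/115 = 0.404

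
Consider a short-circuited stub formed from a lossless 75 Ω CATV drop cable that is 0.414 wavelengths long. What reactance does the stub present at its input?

X_in ≈ -45 Ω (capacitive)

βl = 2π × 0.414 = 149°
tan(βl) = -0.6
For a short-circuited stub, Z_in = jZ_0·tan(βl)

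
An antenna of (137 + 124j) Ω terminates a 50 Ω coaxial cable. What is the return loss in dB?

Γ = (87 + j124)/(187 + j124), |Γ| = 0.675
RL = −20·log₁₀|Γ| = −20·log₁₀(0.675)

RL ≈ 3.41 dB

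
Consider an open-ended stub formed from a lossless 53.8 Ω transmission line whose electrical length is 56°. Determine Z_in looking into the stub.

Z_in ≈ −j36.3 Ω

tan(βl) = 1.48
For an open-ended stub, Z_in = −jZ_0·cot(βl) = −jZ_0/tan(βl)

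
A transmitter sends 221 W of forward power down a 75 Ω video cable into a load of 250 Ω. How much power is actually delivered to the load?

Γ = (250 − 75)/(250 + 75) = 0.538
|Γ|² = 0.29
P_refl = |Γ|²·P_inc = 64.1 W, P_del = (1 − |Γ|²)·P_inc = 157 W

P_delivered ≈ 157 W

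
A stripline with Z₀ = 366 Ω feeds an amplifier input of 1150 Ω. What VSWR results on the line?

For a purely resistive load, VSWR = R_L/Z_0 or Z_0/R_L (whichever > 1) = 1150/366

VSWR ≈ 3.14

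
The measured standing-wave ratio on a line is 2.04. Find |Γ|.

|Γ| = (S − 1)/(S + 1) = (2.04 − 1)/(2.04 + 1) = 1.04/3.04

|Γ| ≈ 0.342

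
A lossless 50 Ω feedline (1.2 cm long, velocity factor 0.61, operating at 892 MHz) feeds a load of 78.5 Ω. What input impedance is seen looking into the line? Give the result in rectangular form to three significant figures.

Z_in ≈ 66 − j20.7 Ω

λ = v/f = 0.61·c / 892 MHz = 0.205 m
βl = 2π·l/λ = 2π × 0.0585 = 21.1°
tan(βl) = tan(21.1°) = 0.385
Z_in = Z_0·(Z_L + jZ_0·tanβl)/(Z_0 + jZ_L·tanβl)
     = 50·(78.5 + j19.3)/(50 + j30.2)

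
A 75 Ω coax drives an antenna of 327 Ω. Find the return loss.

RL ≈ 4.06 dB

Γ = (327 − 75)/(327 + 75) = 0.627
RL = −20·log₁₀|Γ| = −20·log₁₀(0.627)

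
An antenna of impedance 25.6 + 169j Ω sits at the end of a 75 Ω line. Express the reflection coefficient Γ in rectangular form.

Γ ≈ 0.61 + j0.655

Γ = (Z_L − Z_0)/(Z_L + Z_0) = (-49.4 + j169)/(100.6 + j169)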